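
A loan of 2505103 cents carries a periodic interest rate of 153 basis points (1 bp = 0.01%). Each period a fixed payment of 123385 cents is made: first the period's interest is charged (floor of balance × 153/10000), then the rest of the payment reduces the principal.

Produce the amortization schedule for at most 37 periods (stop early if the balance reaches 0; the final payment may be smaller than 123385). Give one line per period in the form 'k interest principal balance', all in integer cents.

1 38328 85057 2420046
2 37026 86359 2333687
3 35705 87680 2246007
4 34363 89022 2156985
5 33001 90384 2066601
6 31618 91767 1974834
7 30214 93171 1881663
8 28789 94596 1787067
9 27342 96043 1691024
10 25872 97513 1593511
11 24380 99005 1494506
12 22865 100520 1393986
13 21327 102058 1291928
14 19766 103619 1188309
15 18181 105204 1083105
16 16571 106814 976291
17 14937 108448 867843
18 13277 110108 757735
19 11593 111792 645943
20 9882 113503 532440
21 8146 115239 417201
22 6383 117002 300199
23 4593 118792 181407
24 2775 120610 60797
25 930 60797 0

1. interest=⌊2505103·153/10000⌋=38328; principal=123385-38328=85057; balance=2505103-85057=2420046
2. interest=⌊2420046·153/10000⌋=37026; principal=123385-37026=86359; balance=2420046-86359=2333687
3. interest=⌊2333687·153/10000⌋=35705; principal=123385-35705=87680; balance=2333687-87680=2246007
4. interest=⌊2246007·153/10000⌋=34363; principal=123385-34363=89022; balance=2246007-89022=2156985
5. interest=⌊2156985·153/10000⌋=33001; principal=123385-33001=90384; balance=2156985-90384=2066601
6. interest=⌊2066601·153/10000⌋=31618; principal=123385-31618=91767; balance=2066601-91767=1974834
7. interest=⌊1974834·153/10000⌋=30214; principal=123385-30214=93171; balance=1974834-93171=1881663
8. interest=⌊1881663·153/10000⌋=28789; principal=123385-28789=94596; balance=1881663-94596=1787067
9. interest=⌊1787067·153/10000⌋=27342; principal=123385-27342=96043; balance=1787067-96043=1691024
10. interest=⌊1691024·153/10000⌋=25872; principal=123385-25872=97513; balance=1691024-97513=1593511
11. interest=⌊1593511·153/10000⌋=24380; principal=123385-24380=99005; balance=1593511-99005=1494506
12. interest=⌊1494506·153/10000⌋=22865; principal=123385-22865=100520; balance=1494506-100520=1393986
13. interest=⌊1393986·153/10000⌋=21327; principal=123385-21327=102058; balance=1393986-102058=1291928
14. interest=⌊1291928·153/10000⌋=19766; principal=123385-19766=103619; balance=1291928-103619=1188309
15. interest=⌊1188309·153/10000⌋=18181; principal=123385-18181=105204; balance=1188309-105204=1083105
16. interest=⌊1083105·153/10000⌋=16571; principal=123385-16571=106814; balance=1083105-106814=976291
17. interest=⌊976291·153/10000⌋=14937; principal=123385-14937=108448; balance=976291-108448=867843
18. interest=⌊867843·153/10000⌋=13277; principal=123385-13277=110108; balance=867843-110108=757735
19. interest=⌊757735·153/10000⌋=11593; principal=123385-11593=111792; balance=757735-111792=645943
20. interest=⌊645943·153/10000⌋=9882; principal=123385-9882=113503; balance=645943-113503=532440
21. interest=⌊532440·153/10000⌋=8146; principal=123385-8146=115239; balance=532440-115239=417201
22. interest=⌊417201·153/10000⌋=6383; principal=123385-6383=117002; balance=417201-117002=300199
23. interest=⌊300199·153/10000⌋=4593; principal=123385-4593=118792; balance=300199-118792=181407
24. interest=⌊181407·153/10000⌋=2775; principal=123385-2775=120610; balance=181407-120610=60797
25. interest=⌊60797·153/10000⌋=930; principal=min(123385-930,60797)=60797; balance=60797-60797=0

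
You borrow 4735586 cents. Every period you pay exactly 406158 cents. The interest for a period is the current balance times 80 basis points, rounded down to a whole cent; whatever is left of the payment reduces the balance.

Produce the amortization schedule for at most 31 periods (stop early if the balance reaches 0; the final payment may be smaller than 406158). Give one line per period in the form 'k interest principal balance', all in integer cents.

1. interest=⌊4735586·80/10000⌋=37884; principal=406158-37884=368274; balance=4735586-368274=4367312
2. interest=⌊4367312·80/10000⌋=34938; principal=406158-34938=371220; balance=4367312-371220=3996092
3. interest=⌊3996092·80/10000⌋=31968; principal=406158-31968=374190; balance=3996092-374190=3621902
4. interest=⌊3621902·80/10000⌋=28975; principal=406158-28975=377183; balance=3621902-377183=3244719
5. interest=⌊3244719·80/10000⌋=25957; principal=406158-25957=380201; balance=3244719-380201=2864518
6. interest=⌊2864518·80/10000⌋=22916; principal=406158-22916=383242; balance=2864518-383242=2481276
7. interest=⌊2481276·80/10000⌋=19850; principal=406158-19850=386308; balance=2481276-386308=2094968
8. interest=⌊2094968·80/10000⌋=16759; principal=406158-16759=389399; balance=2094968-389399=1705569
9. interest=⌊1705569·80/10000⌋=13644; principal=406158-13644=392514; balance=1705569-392514=1313055
10. interest=⌊1313055·80/10000⌋=10504; principal=406158-10504=395654; balance=1313055-395654=917401
11. interest=⌊917401·80/10000⌋=7339; principal=406158-7339=398819; balance=917401-398819=518582
12. interest=⌊518582·80/10000⌋=4148; principal=406158-4148=402010; balance=518582-402010=116572
13. interest=⌊116572·80/10000⌋=932; principal=min(406158-932,116572)=116572; balance=116572-116572=0

1 37884 368274 4367312
2 34938 371220 3996092
3 31968 374190 3621902
4 28975 377183 3244719
5 25957 380201 2864518
6 22916 383242 2481276
7 19850 386308 2094968
8 16759 389399 1705569
9 13644 392514 1313055
10 10504 395654 917401
11 7339 398819 518582
12 4148 402010 116572
13 932 116572 0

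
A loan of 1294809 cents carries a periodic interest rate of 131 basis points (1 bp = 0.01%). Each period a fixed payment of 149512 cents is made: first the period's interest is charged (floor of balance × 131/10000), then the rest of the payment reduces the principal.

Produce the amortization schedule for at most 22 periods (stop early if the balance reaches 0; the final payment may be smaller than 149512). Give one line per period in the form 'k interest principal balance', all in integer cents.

1. interest=⌊1294809·131/10000⌋=16961; principal=149512-16961=132551; balance=1294809-132551=1162258
2. interest=⌊1162258·131/10000⌋=15225; principal=149512-15225=134287; balance=1162258-134287=1027971
3. interest=⌊1027971·131/10000⌋=13466; principal=149512-13466=136046; balance=1027971-136046=891925
4. interest=⌊891925·131/10000⌋=11684; principal=149512-11684=137828; balance=891925-137828=754097
5. interest=⌊754097·131/10000⌋=9878; principal=149512-9878=139634; balance=754097-139634=614463
6. interest=⌊614463·131/10000⌋=8049; principal=149512-8049=141463; balance=614463-141463=473000
7. interest=⌊473000·131/10000⌋=6196; principal=149512-6196=143316; balance=473000-143316=329684
8. interest=⌊329684·131/10000⌋=4318; principal=149512-4318=145194; balance=329684-145194=184490
9. interest=⌊184490·131/10000⌋=2416; principal=149512-2416=147096; balance=184490-147096=37394
10. interest=⌊37394·131/10000⌋=489; principal=min(149512-489,37394)=37394; balance=37394-37394=0

1 16961 132551 1162258
2 15225 134287 1027971
3 13466 136046 891925
4 11684 137828 754097
5 9878 139634 614463
6 8049 141463 473000
7 6196 143316 329684
8 4318 145194 184490
9 2416 147096 37394
10 489 37394 0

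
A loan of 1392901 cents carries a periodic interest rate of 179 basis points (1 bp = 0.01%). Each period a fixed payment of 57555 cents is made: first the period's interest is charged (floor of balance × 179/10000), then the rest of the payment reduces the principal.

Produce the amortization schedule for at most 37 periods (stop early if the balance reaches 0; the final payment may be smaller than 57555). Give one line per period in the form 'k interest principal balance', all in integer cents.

1 24932 32623 1360278
2 24348 33207 1327071
3 23754 33801 1293270
4 23149 34406 1258864
5 22533 35022 1223842
6 21906 35649 1188193
7 21268 36287 1151906
8 20619 36936 1114970
9 19957 37598 1077372
10 19284 38271 1039101
11 18599 38956 1000145
12 17902 39653 960492
13 17192 40363 920129
14 16470 41085 879044
15 15734 41821 837223
16 14986 42569 794654
17 14224 43331 751323
18 13448 44107 707216
19 12659 44896 662320
20 11855 45700 616620
21 11037 46518 570102
22 10204 47351 522751
23 9357 48198 474553
24 8494 49061 425492
25 7616 49939 375553
26 6722 50833 324720
27 5812 51743 272977
28 4886 52669 220308
29 3943 53612 166696
30 2983 54572 112124
31 2007 55548 56576
32 1012 56543 33
33 0 33 0

1. interest=⌊1392901·179/10000⌋=24932; principal=57555-24932=32623; balance=1392901-32623=1360278
2. interest=⌊1360278·179/10000⌋=24348; principal=57555-24348=33207; balance=1360278-33207=1327071
3. interest=⌊1327071·179/10000⌋=23754; principal=57555-23754=33801; balance=1327071-33801=1293270
4. interest=⌊1293270·179/10000⌋=23149; principal=57555-23149=34406; balance=1293270-34406=1258864
5. interest=⌊1258864·179/10000⌋=22533; principal=57555-22533=35022; balance=1258864-35022=1223842
6. interest=⌊1223842·179/10000⌋=21906; principal=57555-21906=35649; balance=1223842-35649=1188193
7. interest=⌊1188193·179/10000⌋=21268; principal=57555-21268=36287; balance=1188193-36287=1151906
8. interest=⌊1151906·179/10000⌋=20619; principal=57555-20619=36936; balance=1151906-36936=1114970
9. interest=⌊1114970·179/10000⌋=19957; principal=57555-19957=37598; balance=1114970-37598=1077372
10. interest=⌊1077372·179/10000⌋=19284; principal=57555-19284=38271; balance=1077372-38271=1039101
11. interest=⌊1039101·179/10000⌋=18599; principal=57555-18599=38956; balance=1039101-38956=1000145
12. interest=⌊1000145·179/10000⌋=17902; principal=57555-17902=39653; balance=1000145-39653=960492
13. interest=⌊960492·179/10000⌋=17192; principal=57555-17192=40363; balance=960492-40363=920129
14. interest=⌊920129·179/10000⌋=16470; principal=57555-16470=41085; balance=920129-41085=879044
15. interest=⌊879044·179/10000⌋=15734; principal=57555-15734=41821; balance=879044-41821=837223
16. interest=⌊837223·179/10000⌋=14986; principal=57555-14986=42569; balance=837223-42569=794654
17. interest=⌊794654·179/10000⌋=14224; principal=57555-14224=43331; balance=794654-43331=751323
18. interest=⌊751323·179/10000⌋=13448; principal=57555-13448=44107; balance=751323-44107=707216
19. interest=⌊707216·179/10000⌋=12659; principal=57555-12659=44896; balance=707216-44896=662320
20. interest=⌊662320·179/10000⌋=11855; principal=57555-11855=45700; balance=662320-45700=616620
21. interest=⌊616620·179/10000⌋=11037; principal=57555-11037=46518; balance=616620-46518=570102
22. interest=⌊570102·179/10000⌋=10204; principal=57555-10204=47351; balance=570102-47351=522751
23. interest=⌊522751·179/10000⌋=9357; principal=57555-9357=48198; balance=522751-48198=474553
24. interest=⌊474553·179/10000⌋=8494; principal=57555-8494=49061; balance=474553-49061=425492
25. interest=⌊425492·179/10000⌋=7616; principal=57555-7616=49939; balance=425492-49939=375553
26. interest=⌊375553·179/10000⌋=6722; principal=57555-6722=50833; balance=375553-50833=324720
27. interest=⌊324720·179/10000⌋=5812; principal=57555-5812=51743; balance=324720-51743=272977
28. interest=⌊272977·179/10000⌋=4886; principal=57555-4886=52669; balance=272977-52669=220308
29. interest=⌊220308·179/10000⌋=3943; principal=57555-3943=53612; balance=220308-53612=166696
30. interest=⌊166696·179/10000⌋=2983; principal=57555-2983=54572; balance=166696-54572=112124
31. interest=⌊112124·179/10000⌋=2007; principal=57555-2007=55548; balance=112124-55548=56576
32. interest=⌊56576·179/10000⌋=1012; principal=57555-1012=56543; balance=56576-56543=33
33. interest=⌊33·179/10000⌋=0; principal=min(57555-0,33)=33; balance=33-33=0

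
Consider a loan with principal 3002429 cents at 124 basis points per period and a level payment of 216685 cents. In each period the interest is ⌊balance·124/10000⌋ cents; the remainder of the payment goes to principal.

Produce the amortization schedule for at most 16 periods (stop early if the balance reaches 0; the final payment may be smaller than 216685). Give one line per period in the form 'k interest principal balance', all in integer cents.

1. interest=⌊3002429·124/10000⌋=37230; principal=216685-37230=179455; balance=3002429-179455=2822974
2. interest=⌊2822974·124/10000⌋=35004; principal=216685-35004=181681; balance=2822974-181681=2641293
3. interest=⌊2641293·124/10000⌋=32752; principal=216685-32752=183933; balance=2641293-183933=2457360
4. interest=⌊2457360·124/10000⌋=30471; principal=216685-30471=186214; balance=2457360-186214=2271146
5. interest=⌊2271146·124/10000⌋=28162; principal=216685-28162=188523; balance=2271146-188523=2082623
6. interest=⌊2082623·124/10000⌋=25824; principal=216685-25824=190861; balance=2082623-190861=1891762
7. interest=⌊1891762·124/10000⌋=23457; principal=216685-23457=193228; balance=1891762-193228=1698534
8. interest=⌊1698534·124/10000⌋=21061; principal=216685-21061=195624; balance=1698534-195624=1502910
9. interest=⌊1502910·124/10000⌋=18636; principal=216685-18636=198049; balance=1502910-198049=1304861
10. interest=⌊1304861·124/10000⌋=16180; principal=216685-16180=200505; balance=1304861-200505=1104356
11. interest=⌊1104356·124/10000⌋=13694; principal=216685-13694=202991; balance=1104356-202991=901365
12. interest=⌊901365·124/10000⌋=11176; principal=216685-11176=205509; balance=901365-205509=695856
13. interest=⌊695856·124/10000⌋=8628; principal=216685-8628=208057; balance=695856-208057=487799
14. interest=⌊487799·124/10000⌋=6048; principal=216685-6048=210637; balance=487799-210637=277162
15. interest=⌊277162·124/10000⌋=3436; principal=216685-3436=213249; balance=277162-213249=63913
16. interest=⌊63913·124/10000⌋=792; principal=min(216685-792,63913)=63913; balance=63913-63913=0

1 37230 179455 2822974
2 35004 181681 2641293
3 32752 183933 2457360
4 30471 186214 2271146
5 28162 188523 2082623
6 25824 190861 1891762
7 23457 193228 1698534
8 21061 195624 1502910
9 18636 198049 1304861
10 16180 200505 1104356
11 13694 202991 901365
12 11176 205509 695856
13 8628 208057 487799
14 6048 210637 277162
15 3436 213249 63913
16 792 63913 0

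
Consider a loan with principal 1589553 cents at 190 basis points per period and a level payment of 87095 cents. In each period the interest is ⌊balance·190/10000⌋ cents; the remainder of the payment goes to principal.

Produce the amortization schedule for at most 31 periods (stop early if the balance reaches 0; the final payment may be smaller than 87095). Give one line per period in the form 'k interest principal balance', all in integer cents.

1. interest=⌊1589553·190/10000⌋=30201; principal=87095-30201=56894; balance=1589553-56894=1532659
2. interest=⌊1532659·190/10000⌋=29120; principal=87095-29120=57975; balance=1532659-57975=1474684
3. interest=⌊1474684·190/10000⌋=28018; principal=87095-28018=59077; balance=1474684-59077=1415607
4. interest=⌊1415607·190/10000⌋=26896; principal=87095-26896=60199; balance=1415607-60199=1355408
5. interest=⌊1355408·190/10000⌋=25752; principal=87095-25752=61343; balance=1355408-61343=1294065
6. interest=⌊1294065·190/10000⌋=24587; principal=87095-24587=62508; balance=1294065-62508=1231557
7. interest=⌊1231557·190/10000⌋=23399; principal=87095-23399=63696; balance=1231557-63696=1167861
8. interest=⌊1167861·190/10000⌋=22189; principal=87095-22189=64906; balance=1167861-64906=1102955
9. interest=⌊1102955·190/10000⌋=20956; principal=87095-20956=66139; balance=1102955-66139=1036816
10. interest=⌊1036816·190/10000⌋=19699; principal=87095-19699=67396; balance=1036816-67396=969420
11. interest=⌊969420·190/10000⌋=18418; principal=87095-18418=68677; balance=969420-68677=900743
12. interest=⌊900743·190/10000⌋=17114; principal=87095-17114=69981; balance=900743-69981=830762
13. interest=⌊830762·190/10000⌋=15784; principal=87095-15784=71311; balance=830762-71311=759451
14. interest=⌊759451·190/10000⌋=14429; principal=87095-14429=72666; balance=759451-72666=686785
15. interest=⌊686785·190/10000⌋=13048; principal=87095-13048=74047; balance=686785-74047=612738
16. interest=⌊612738·190/10000⌋=11642; principal=87095-11642=75453; balance=612738-75453=537285
17. interest=⌊537285·190/10000⌋=10208; principal=87095-10208=76887; balance=537285-76887=460398
18. interest=⌊460398·190/10000⌋=8747; principal=87095-8747=78348; balance=460398-78348=382050
19. interest=⌊382050·190/10000⌋=7258; principal=87095-7258=79837; balance=382050-79837=302213
20. interest=⌊302213·190/10000⌋=5742; principal=87095-5742=81353; balance=302213-81353=220860
21. interest=⌊220860·190/10000⌋=4196; principal=87095-4196=82899; balance=220860-82899=137961
22. interest=⌊137961·190/10000⌋=2621; principal=87095-2621=84474; balance=137961-84474=53487
23. interest=⌊53487·190/10000⌋=1016; principal=min(87095-1016,53487)=53487; balance=53487-53487=0

1 30201 56894 1532659
2 29120 57975 1474684
3 28018 59077 1415607
4 26896 60199 1355408
5 25752 61343 1294065
6 24587 62508 1231557
7 23399 63696 1167861
8 22189 64906 1102955
9 20956 66139 1036816
10 19699 67396 969420
11 18418 68677 900743
12 17114 69981 830762
13 15784 71311 759451
14 14429 72666 686785
15 13048 74047 612738
16 11642 75453 537285
17 10208 76887 460398
18 8747 78348 382050
19 7258 79837 302213
20 5742 81353 220860
21 4196 82899 137961
22 2621 84474 53487
23 1016 53487 0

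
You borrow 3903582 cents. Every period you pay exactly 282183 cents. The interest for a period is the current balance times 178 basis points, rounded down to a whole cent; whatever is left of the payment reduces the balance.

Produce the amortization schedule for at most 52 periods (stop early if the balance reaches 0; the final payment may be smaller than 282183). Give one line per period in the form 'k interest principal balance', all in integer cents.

1. interest=⌊3903582·178/10000⌋=69483; principal=282183-69483=212700; balance=3903582-212700=3690882
2. interest=⌊3690882·178/10000⌋=65697; principal=282183-65697=216486; balance=3690882-216486=3474396
3. interest=⌊3474396·178/10000⌋=61844; principal=282183-61844=220339; balance=3474396-220339=3254057
4. interest=⌊3254057·178/10000⌋=57922; principal=282183-57922=224261; balance=3254057-224261=3029796
5. interest=⌊3029796·178/10000⌋=53930; principal=282183-53930=228253; balance=3029796-228253=2801543
6. interest=⌊2801543·178/10000⌋=49867; principal=282183-49867=232316; balance=2801543-232316=2569227
7. interest=⌊2569227·178/10000⌋=45732; principal=282183-45732=236451; balance=2569227-236451=2332776
8. interest=⌊2332776·178/10000⌋=41523; principal=282183-41523=240660; balance=2332776-240660=2092116
9. interest=⌊2092116·178/10000⌋=37239; principal=282183-37239=244944; balance=2092116-244944=1847172
10. interest=⌊1847172·178/10000⌋=32879; principal=282183-32879=249304; balance=1847172-249304=1597868
11. interest=⌊1597868·178/10000⌋=28442; principal=282183-28442=253741; balance=1597868-253741=1344127
12. interest=⌊1344127·178/10000⌋=23925; principal=282183-23925=258258; balance=1344127-258258=1085869
13. interest=⌊1085869·178/10000⌋=19328; principal=282183-19328=262855; balance=1085869-262855=823014
14. interest=⌊823014·178/10000⌋=14649; principal=282183-14649=267534; balance=823014-267534=555480
15. interest=⌊555480·178/10000⌋=9887; principal=282183-9887=272296; balance=555480-272296=283184
16. interest=⌊283184·178/10000⌋=5040; principal=282183-5040=277143; balance=283184-277143=6041
17. interest=⌊6041·178/10000⌋=107; principal=min(282183-107,6041)=6041; balance=6041-6041=0

1 69483 212700 3690882
2 65697 216486 3474396
3 61844 220339 3254057
4 57922 224261 3029796
5 53930 228253 2801543
6 49867 232316 2569227
7 45732 236451 2332776
8 41523 240660 2092116
9 37239 244944 1847172
10 32879 249304 1597868
11 28442 253741 1344127
12 23925 258258 1085869
13 19328 262855 823014
14 14649 267534 555480
15 9887 272296 283184
16 5040 277143 6041
17 107 6041 0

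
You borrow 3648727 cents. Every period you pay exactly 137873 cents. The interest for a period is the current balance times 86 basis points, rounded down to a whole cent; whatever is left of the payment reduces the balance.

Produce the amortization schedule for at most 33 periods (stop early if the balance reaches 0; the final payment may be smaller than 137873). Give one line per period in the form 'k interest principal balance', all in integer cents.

1 31379 106494 3542233
2 30463 107410 3434823
3 29539 108334 3326489
4 28607 109266 3217223
5 27668 110205 3107018
6 26720 111153 2995865
7 25764 112109 2883756
8 24800 113073 2770683
9 23827 114046 2656637
10 22847 115026 2541611
11 21857 116016 2425595
12 20860 117013 2308582
13 19853 118020 2190562
14 18838 119035 2071527
15 17815 120058 1951469
16 16782 121091 1830378
17 15741 122132 1708246
18 14690 123183 1585063
19 13631 124242 1460821
20 12563 125310 1335511
21 11485 126388 1209123
22 10398 127475 1081648
23 9302 128571 953077
24 8196 129677 823400
25 7081 130792 692608
26 5956 131917 560691
27 4821 133052 427639
28 3677 134196 293443
29 2523 135350 158093
30 1359 136514 21579
31 185 21579 0

1. interest=⌊3648727·86/10000⌋=31379; principal=137873-31379=106494; balance=3648727-106494=3542233
2. interest=⌊3542233·86/10000⌋=30463; principal=137873-30463=107410; balance=3542233-107410=3434823
3. interest=⌊3434823·86/10000⌋=29539; principal=137873-29539=108334; balance=3434823-108334=3326489
4. interest=⌊3326489·86/10000⌋=28607; principal=137873-28607=109266; balance=3326489-109266=3217223
5. interest=⌊3217223·86/10000⌋=27668; principal=137873-27668=110205; balance=3217223-110205=3107018
6. interest=⌊3107018·86/10000⌋=26720; principal=137873-26720=111153; balance=3107018-111153=2995865
7. interest=⌊2995865·86/10000⌋=25764; principal=137873-25764=112109; balance=2995865-112109=2883756
8. interest=⌊2883756·86/10000⌋=24800; principal=137873-24800=113073; balance=2883756-113073=2770683
9. interest=⌊2770683·86/10000⌋=23827; principal=137873-23827=114046; balance=2770683-114046=2656637
10. interest=⌊2656637·86/10000⌋=22847; principal=137873-22847=115026; balance=2656637-115026=2541611
11. interest=⌊2541611·86/10000⌋=21857; principal=137873-21857=116016; balance=2541611-116016=2425595
12. interest=⌊2425595·86/10000⌋=20860; principal=137873-20860=117013; balance=2425595-117013=2308582
13. interest=⌊2308582·86/10000⌋=19853; principal=137873-19853=118020; balance=2308582-118020=2190562
14. interest=⌊2190562·86/10000⌋=18838; principal=137873-18838=119035; balance=2190562-119035=2071527
15. interest=⌊2071527·86/10000⌋=17815; principal=137873-17815=120058; balance=2071527-120058=1951469
16. interest=⌊1951469·86/10000⌋=16782; principal=137873-16782=121091; balance=1951469-121091=1830378
17. interest=⌊1830378·86/10000⌋=15741; principal=137873-15741=122132; balance=1830378-122132=1708246
18. interest=⌊1708246·86/10000⌋=14690; principal=137873-14690=123183; balance=1708246-123183=1585063
19. interest=⌊1585063·86/10000⌋=13631; principal=137873-13631=124242; balance=1585063-124242=1460821
20. interest=⌊1460821·86/10000⌋=12563; principal=137873-12563=125310; balance=1460821-125310=1335511
21. interest=⌊1335511·86/10000⌋=11485; principal=137873-11485=126388; balance=1335511-126388=1209123
22. interest=⌊1209123·86/10000⌋=10398; principal=137873-10398=127475; balance=1209123-127475=1081648
23. interest=⌊1081648·86/10000⌋=9302; principal=137873-9302=128571; balance=1081648-128571=953077
24. interest=⌊953077·86/10000⌋=8196; principal=137873-8196=129677; balance=953077-129677=823400
25. interest=⌊823400·86/10000⌋=7081; principal=137873-7081=130792; balance=823400-130792=692608
26. interest=⌊692608·86/10000⌋=5956; principal=137873-5956=131917; balance=692608-131917=560691
27. interest=⌊560691·86/10000⌋=4821; principal=137873-4821=133052; balance=560691-133052=427639
28. interest=⌊427639·86/10000⌋=3677; principal=137873-3677=134196; balance=427639-134196=293443
29. interest=⌊293443·86/10000⌋=2523; principal=137873-2523=135350; balance=293443-135350=158093
30. interest=⌊158093·86/10000⌋=1359; principal=137873-1359=136514; balance=158093-136514=21579
31. interest=⌊21579·86/10000⌋=185; principal=min(137873-185,21579)=21579; balance=21579-21579=0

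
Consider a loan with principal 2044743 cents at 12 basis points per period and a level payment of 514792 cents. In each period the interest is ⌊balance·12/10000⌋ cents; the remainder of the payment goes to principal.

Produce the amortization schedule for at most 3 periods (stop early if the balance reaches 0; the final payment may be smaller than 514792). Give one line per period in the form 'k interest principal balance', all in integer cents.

1 2453 512339 1532404
2 1838 512954 1019450
3 1223 513569 505881

1. interest=⌊2044743·12/10000⌋=2453; principal=514792-2453=512339; balance=2044743-512339=1532404
2. interest=⌊1532404·12/10000⌋=1838; principal=514792-1838=512954; balance=1532404-512954=1019450
3. interest=⌊1019450·12/10000⌋=1223; principal=514792-1223=513569; balance=1019450-513569=505881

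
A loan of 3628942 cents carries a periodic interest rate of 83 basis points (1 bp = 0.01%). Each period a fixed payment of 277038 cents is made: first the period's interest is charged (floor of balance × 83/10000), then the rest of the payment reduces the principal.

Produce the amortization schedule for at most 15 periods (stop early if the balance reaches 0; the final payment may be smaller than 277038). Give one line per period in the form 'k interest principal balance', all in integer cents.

1. interest=⌊3628942·83/10000⌋=30120; principal=277038-30120=246918; balance=3628942-246918=3382024
2. interest=⌊3382024·83/10000⌋=28070; principal=277038-28070=248968; balance=3382024-248968=3133056
3. interest=⌊3133056·83/10000⌋=26004; principal=277038-26004=251034; balance=3133056-251034=2882022
4. interest=⌊2882022·83/10000⌋=23920; principal=277038-23920=253118; balance=2882022-253118=2628904
5. interest=⌊2628904·83/10000⌋=21819; principal=277038-21819=255219; balance=2628904-255219=2373685
6. interest=⌊2373685·83/10000⌋=19701; principal=277038-19701=257337; balance=2373685-257337=2116348
7. interest=⌊2116348·83/10000⌋=17565; principal=277038-17565=259473; balance=2116348-259473=1856875
8. interest=⌊1856875·83/10000⌋=15412; principal=277038-15412=261626; balance=1856875-261626=1595249
9. interest=⌊1595249·83/10000⌋=13240; principal=277038-13240=263798; balance=1595249-263798=1331451
10. interest=⌊1331451·83/10000⌋=11051; principal=277038-11051=265987; balance=1331451-265987=1065464
11. interest=⌊1065464·83/10000⌋=8843; principal=277038-8843=268195; balance=1065464-268195=797269
12. interest=⌊797269·83/10000⌋=6617; principal=277038-6617=270421; balance=797269-270421=526848
13. interest=⌊526848·83/10000⌋=4372; principal=277038-4372=272666; balance=526848-272666=254182
14. interest=⌊254182·83/10000⌋=2109; principal=min(277038-2109,254182)=254182; balance=254182-254182=0

1 30120 246918 3382024
2 28070 248968 3133056
3 26004 251034 2882022
4 23920 253118 2628904
5 21819 255219 2373685
6 19701 257337 2116348
7 17565 259473 1856875
8 15412 261626 1595249
9 13240 263798 1331451
10 11051 265987 1065464
11 8843 268195 797269
12 6617 270421 526848
13 4372 272666 254182
14 2109 254182 0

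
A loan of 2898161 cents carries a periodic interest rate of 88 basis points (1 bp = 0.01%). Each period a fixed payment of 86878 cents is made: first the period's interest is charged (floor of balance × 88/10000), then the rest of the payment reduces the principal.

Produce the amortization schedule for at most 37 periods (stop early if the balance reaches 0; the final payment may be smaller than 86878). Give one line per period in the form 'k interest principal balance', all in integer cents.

1 25503 61375 2836786
2 24963 61915 2774871
3 24418 62460 2712411
4 23869 63009 2649402
5 23314 63564 2585838
6 22755 64123 2521715
7 22191 64687 2457028
8 21621 65257 2391771
9 21047 65831 2325940
10 20468 66410 2259530
11 19883 66995 2192535
12 19294 67584 2124951
13 18699 68179 2056772
14 18099 68779 1987993
15 17494 69384 1918609
16 16883 69995 1848614
17 16267 70611 1778003
18 15646 71232 1706771
19 15019 71859 1634912
20 14387 72491 1562421
21 13749 73129 1489292
22 13105 73773 1415519
23 12456 74422 1341097
24 11801 75077 1266020
25 11140 75738 1190282
26 10474 76404 1113878
27 9802 77076 1036802
28 9123 77755 959047
29 8439 78439 880608
30 7749 79129 801479
31 7053 79825 721654
32 6350 80528 641126
33 5641 81237 559889
34 4927 81951 477938
35 4205 82673 395265
36 3478 83400 311865
37 2744 84134 227731

1. interest=⌊2898161·88/10000⌋=25503; principal=86878-25503=61375; balance=2898161-61375=2836786
2. interest=⌊2836786·88/10000⌋=24963; principal=86878-24963=61915; balance=2836786-61915=2774871
3. interest=⌊2774871·88/10000⌋=24418; principal=86878-24418=62460; balance=2774871-62460=2712411
4. interest=⌊2712411·88/10000⌋=23869; principal=86878-23869=63009; balance=2712411-63009=2649402
5. interest=⌊2649402·88/10000⌋=23314; principal=86878-23314=63564; balance=2649402-63564=2585838
6. interest=⌊2585838·88/10000⌋=22755; principal=86878-22755=64123; balance=2585838-64123=2521715
7. interest=⌊2521715·88/10000⌋=22191; principal=86878-22191=64687; balance=2521715-64687=2457028
8. interest=⌊2457028·88/10000⌋=21621; principal=86878-21621=65257; balance=2457028-65257=2391771
9. interest=⌊2391771·88/10000⌋=21047; principal=86878-21047=65831; balance=2391771-65831=2325940
10. interest=⌊2325940·88/10000⌋=20468; principal=86878-20468=66410; balance=2325940-66410=2259530
11. interest=⌊2259530·88/10000⌋=19883; principal=86878-19883=66995; balance=2259530-66995=2192535
12. interest=⌊2192535·88/10000⌋=19294; principal=86878-19294=67584; balance=2192535-67584=2124951
13. interest=⌊2124951·88/10000⌋=18699; principal=86878-18699=68179; balance=2124951-68179=2056772
14. interest=⌊2056772·88/10000⌋=18099; principal=86878-18099=68779; balance=2056772-68779=1987993
15. interest=⌊1987993·88/10000⌋=17494; principal=86878-17494=69384; balance=1987993-69384=1918609
16. interest=⌊1918609·88/10000⌋=16883; principal=86878-16883=69995; balance=1918609-69995=1848614
17. interest=⌊1848614·88/10000⌋=16267; principal=86878-16267=70611; balance=1848614-70611=1778003
18. interest=⌊1778003·88/10000⌋=15646; principal=86878-15646=71232; balance=1778003-71232=1706771
19. interest=⌊1706771·88/10000⌋=15019; principal=86878-15019=71859; balance=1706771-71859=1634912
20. interest=⌊1634912·88/10000⌋=14387; principal=86878-14387=72491; balance=1634912-72491=1562421
21. interest=⌊1562421·88/10000⌋=13749; principal=86878-13749=73129; balance=1562421-73129=1489292
22. interest=⌊1489292·88/10000⌋=13105; principal=86878-13105=73773; balance=1489292-73773=1415519
23. interest=⌊1415519·88/10000⌋=12456; principal=86878-12456=74422; balance=1415519-74422=1341097
24. interest=⌊1341097·88/10000⌋=11801; principal=86878-11801=75077; balance=1341097-75077=1266020
25. interest=⌊1266020·88/10000⌋=11140; principal=86878-11140=75738; balance=1266020-75738=1190282
26. interest=⌊1190282·88/10000⌋=10474; principal=86878-10474=76404; balance=1190282-76404=1113878
27. interest=⌊1113878·88/10000⌋=9802; principal=86878-9802=77076; balance=1113878-77076=1036802
28. interest=⌊1036802·88/10000⌋=9123; principal=86878-9123=77755; balance=1036802-77755=959047
29. interest=⌊959047·88/10000⌋=8439; principal=86878-8439=78439; balance=959047-78439=880608
30. interest=⌊880608·88/10000⌋=7749; principal=86878-7749=79129; balance=880608-79129=801479
31. interest=⌊801479·88/10000⌋=7053; principal=86878-7053=79825; balance=801479-79825=721654
32. interest=⌊721654·88/10000⌋=6350; principal=86878-6350=80528; balance=721654-80528=641126
33. interest=⌊641126·88/10000⌋=5641; principal=86878-5641=81237; balance=641126-81237=559889
34. interest=⌊559889·88/10000⌋=4927; principal=86878-4927=81951; balance=559889-81951=477938
35. interest=⌊477938·88/10000⌋=4205; principal=86878-4205=82673; balance=477938-82673=395265
36. interest=⌊395265·88/10000⌋=3478; principal=86878-3478=83400; balance=395265-83400=311865
37. interest=⌊311865·88/10000⌋=2744; principal=86878-2744=84134; balance=311865-84134=227731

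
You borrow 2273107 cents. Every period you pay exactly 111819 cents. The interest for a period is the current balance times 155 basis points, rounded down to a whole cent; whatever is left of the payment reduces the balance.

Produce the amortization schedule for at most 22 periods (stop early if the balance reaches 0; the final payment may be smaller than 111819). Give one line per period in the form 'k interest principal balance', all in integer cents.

1. interest=⌊2273107·155/10000⌋=35233; principal=111819-35233=76586; balance=2273107-76586=2196521
2. interest=⌊2196521·155/10000⌋=34046; principal=111819-34046=77773; balance=2196521-77773=2118748
3. interest=⌊2118748·155/10000⌋=32840; principal=111819-32840=78979; balance=2118748-78979=2039769
4. interest=⌊2039769·155/10000⌋=31616; principal=111819-31616=80203; balance=2039769-80203=1959566
5. interest=⌊1959566·155/10000⌋=30373; principal=111819-30373=81446; balance=1959566-81446=1878120
6. interest=⌊1878120·155/10000⌋=29110; principal=111819-29110=82709; balance=1878120-82709=1795411
7. interest=⌊1795411·155/10000⌋=27828; principal=111819-27828=83991; balance=1795411-83991=1711420
8. interest=⌊1711420·155/10000⌋=26527; principal=111819-26527=85292; balance=1711420-85292=1626128
9. interest=⌊1626128·155/10000⌋=25204; principal=111819-25204=86615; balance=1626128-86615=1539513
10. interest=⌊1539513·155/10000⌋=23862; principal=111819-23862=87957; balance=1539513-87957=1451556
11. interest=⌊1451556·155/10000⌋=22499; principal=111819-22499=89320; balance=1451556-89320=1362236
12. interest=⌊1362236·155/10000⌋=21114; principal=111819-21114=90705; balance=1362236-90705=1271531
13. interest=⌊1271531·155/10000⌋=19708; principal=111819-19708=92111; balance=1271531-92111=1179420
14. interest=⌊1179420·155/10000⌋=18281; principal=111819-18281=93538; balance=1179420-93538=1085882
15. interest=⌊1085882·155/10000⌋=16831; principal=111819-16831=94988; balance=1085882-94988=990894
16. interest=⌊990894·155/10000⌋=15358; principal=111819-15358=96461; balance=990894-96461=894433
17. interest=⌊894433·155/10000⌋=13863; principal=111819-13863=97956; balance=894433-97956=796477
18. interest=⌊796477·155/10000⌋=12345; principal=111819-12345=99474; balance=796477-99474=697003
19. interest=⌊697003·155/10000⌋=10803; principal=111819-10803=101016; balance=697003-101016=595987
20. interest=⌊595987·155/10000⌋=9237; principal=111819-9237=102582; balance=595987-102582=493405
21. interest=⌊493405·155/10000⌋=7647; principal=111819-7647=104172; balance=493405-104172=389233
22. interest=⌊389233·155/10000⌋=6033; principal=111819-6033=105786; balance=389233-105786=283447

1 35233 76586 2196521
2 34046 77773 2118748
3 32840 78979 2039769
4 31616 80203 1959566
5 30373 81446 1878120
6 29110 82709 1795411
7 27828 83991 1711420
8 26527 85292 1626128
9 25204 86615 1539513
10 23862 87957 1451556
11 22499 89320 1362236
12 21114 90705 1271531
13 19708 92111 1179420
14 18281 93538 1085882
15 16831 94988 990894
16 15358 96461 894433
17 13863 97956 796477
18 12345 99474 697003
19 10803 101016 595987
20 9237 102582 493405
21 7647 104172 389233
22 6033 105786 283447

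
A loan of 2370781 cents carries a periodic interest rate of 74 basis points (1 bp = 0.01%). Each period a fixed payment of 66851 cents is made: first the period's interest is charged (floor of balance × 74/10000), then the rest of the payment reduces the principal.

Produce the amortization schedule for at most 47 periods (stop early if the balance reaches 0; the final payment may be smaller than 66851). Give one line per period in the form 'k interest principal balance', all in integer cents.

1. interest=⌊2370781·74/10000⌋=17543; principal=66851-17543=49308; balance=2370781-49308=2321473
2. interest=⌊2321473·74/10000⌋=17178; principal=66851-17178=49673; balance=2321473-49673=2271800
3. interest=⌊2271800·74/10000⌋=16811; principal=66851-16811=50040; balance=2271800-50040=2221760
4. interest=⌊2221760·74/10000⌋=16441; principal=66851-16441=50410; balance=2221760-50410=2171350
5. interest=⌊2171350·74/10000⌋=16067; principal=66851-16067=50784; balance=2171350-50784=2120566
6. interest=⌊2120566·74/10000⌋=15692; principal=66851-15692=51159; balance=2120566-51159=2069407
7. interest=⌊2069407·74/10000⌋=15313; principal=66851-15313=51538; balance=2069407-51538=2017869
8. interest=⌊2017869·74/10000⌋=14932; principal=66851-14932=51919; balance=2017869-51919=1965950
9. interest=⌊1965950·74/10000⌋=14548; principal=66851-14548=52303; balance=1965950-52303=1913647
10. interest=⌊1913647·74/10000⌋=14160; principal=66851-14160=52691; balance=1913647-52691=1860956
11. interest=⌊1860956·74/10000⌋=13771; principal=66851-13771=53080; balance=1860956-53080=1807876
12. interest=⌊1807876·74/10000⌋=13378; principal=66851-13378=53473; balance=1807876-53473=1754403
13. interest=⌊1754403·74/10000⌋=12982; principal=66851-12982=53869; balance=1754403-53869=1700534
14. interest=⌊1700534·74/10000⌋=12583; principal=66851-12583=54268; balance=1700534-54268=1646266
15. interest=⌊1646266·74/10000⌋=12182; principal=66851-12182=54669; balance=1646266-54669=1591597
16. interest=⌊1591597·74/10000⌋=11777; principal=66851-11777=55074; balance=1591597-55074=1536523
17. interest=⌊1536523·74/10000⌋=11370; principal=66851-11370=55481; balance=1536523-55481=1481042
18. interest=⌊1481042·74/10000⌋=10959; principal=66851-10959=55892; balance=1481042-55892=1425150
19. interest=⌊1425150·74/10000⌋=10546; principal=66851-10546=56305; balance=1425150-56305=1368845
20. interest=⌊1368845·74/10000⌋=10129; principal=66851-10129=56722; balance=1368845-56722=1312123
21. interest=⌊1312123·74/10000⌋=9709; principal=66851-9709=57142; balance=1312123-57142=1254981
22. interest=⌊1254981·74/10000⌋=9286; principal=66851-9286=57565; balance=1254981-57565=1197416
23. interest=⌊1197416·74/10000⌋=8860; principal=66851-8860=57991; balance=1197416-57991=1139425
24. interest=⌊1139425·74/10000⌋=8431; principal=66851-8431=58420; balance=1139425-58420=1081005
25. interest=⌊1081005·74/10000⌋=7999; principal=66851-7999=58852; balance=1081005-58852=1022153
26. interest=⌊1022153·74/10000⌋=7563; principal=66851-7563=59288; balance=1022153-59288=962865
27. interest=⌊962865·74/10000⌋=7125; principal=66851-7125=59726; balance=962865-59726=903139
28. interest=⌊903139·74/10000⌋=6683; principal=66851-6683=60168; balance=903139-60168=842971
29. interest=⌊842971·74/10000⌋=6237; principal=66851-6237=60614; balance=842971-60614=782357
30. interest=⌊782357·74/10000⌋=5789; principal=66851-5789=61062; balance=782357-61062=721295
31. interest=⌊721295·74/10000⌋=5337; principal=66851-5337=61514; balance=721295-61514=659781
32. interest=⌊659781·74/10000⌋=4882; principal=66851-4882=61969; balance=659781-61969=597812
33. interest=⌊597812·74/10000⌋=4423; principal=66851-4423=62428; balance=597812-62428=535384
34. interest=⌊535384·74/10000⌋=3961; principal=66851-3961=62890; balance=535384-62890=472494
35. interest=⌊472494·74/10000⌋=3496; principal=66851-3496=63355; balance=472494-63355=409139
36. interest=⌊409139·74/10000⌋=3027; principal=66851-3027=63824; balance=409139-63824=345315
37. interest=⌊345315·74/10000⌋=2555; principal=66851-2555=64296; balance=345315-64296=281019
38. interest=⌊281019·74/10000⌋=2079; principal=66851-2079=64772; balance=281019-64772=216247
39. interest=⌊216247·74/10000⌋=1600; principal=66851-1600=65251; balance=216247-65251=150996
40. interest=⌊150996·74/10000⌋=1117; principal=66851-1117=65734; balance=150996-65734=85262
41. interest=⌊85262·74/10000⌋=630; principal=66851-630=66221; balance=85262-66221=19041
42. interest=⌊19041·74/10000⌋=140; principal=min(66851-140,19041)=19041; balance=19041-19041=0

1 17543 49308 2321473
2 17178 49673 2271800
3 16811 50040 2221760
4 16441 50410 2171350
5 16067 50784 2120566
6 15692 51159 2069407
7 15313 51538 2017869
8 14932 51919 1965950
9 14548 52303 1913647
10 14160 52691 1860956
11 13771 53080 1807876
12 13378 53473 1754403
13 12982 53869 1700534
14 12583 54268 1646266
15 12182 54669 1591597
16 11777 55074 1536523
17 11370 55481 1481042
18 10959 55892 1425150
19 10546 56305 1368845
20 10129 56722 1312123
21 9709 57142 1254981
22 9286 57565 1197416
23 8860 57991 1139425
24 8431 58420 1081005
25 7999 58852 1022153
26 7563 59288 962865
27 7125 59726 903139
28 6683 60168 842971
29 6237 60614 782357
30 5789 61062 721295
31 5337 61514 659781
32 4882 61969 597812
33 4423 62428 535384
34 3961 62890 472494
35 3496 63355 409139
36 3027 63824 345315
37 2555 64296 281019
38 2079 64772 216247
39 1600 65251 150996
40 1117 65734 85262
41 630 66221 19041
42 140 19041 0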